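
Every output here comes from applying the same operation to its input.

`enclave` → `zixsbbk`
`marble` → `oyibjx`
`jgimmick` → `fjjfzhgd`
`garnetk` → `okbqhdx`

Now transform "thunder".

In each case the input is transformed by: shift every letter 3 places backward in the alphabet (wrapping around), then move the first 2 characters to the end (rotate left by 2).
For "thunder", step one produces "qerkabo"; step two turns that into "rkaboqe".

rkaboqe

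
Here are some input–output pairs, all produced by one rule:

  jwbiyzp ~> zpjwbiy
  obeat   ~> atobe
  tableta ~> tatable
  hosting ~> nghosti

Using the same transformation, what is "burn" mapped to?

rnbu

What's happening: move the last 2 characters to the front (rotate right by 2).
For "burn" the result is "rnbu".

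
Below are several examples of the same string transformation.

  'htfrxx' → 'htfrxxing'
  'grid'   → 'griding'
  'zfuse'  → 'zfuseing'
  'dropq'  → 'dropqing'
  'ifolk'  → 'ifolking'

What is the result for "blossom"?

blossoming

The rule is to append "ing".
"blossom" → "blossoming".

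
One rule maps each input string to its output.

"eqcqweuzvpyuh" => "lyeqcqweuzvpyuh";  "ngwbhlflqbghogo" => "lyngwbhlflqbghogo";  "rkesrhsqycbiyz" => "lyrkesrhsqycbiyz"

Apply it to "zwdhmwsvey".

Each output is the input with this applied: prepend "ly".
For "zwdhmwsvey" the result is "lyzwdhmwsvey".

lyzwdhmwsvey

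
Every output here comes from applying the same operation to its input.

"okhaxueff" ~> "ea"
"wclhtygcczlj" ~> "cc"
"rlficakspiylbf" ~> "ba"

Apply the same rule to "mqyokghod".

In each case the input is transformed by: sort the characters into reverse alphabetical order, then keep only the last 2 characters.
Starting from "mqyokghod": after the first operation, "yqoomkhgd"; after the second, "gd".
(Check on "wclhtygcczlj": → "zywtlljhgccc" → "cc" ✓)

gd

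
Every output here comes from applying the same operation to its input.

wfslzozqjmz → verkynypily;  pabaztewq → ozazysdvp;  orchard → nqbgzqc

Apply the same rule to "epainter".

What's happening: shift every letter 1 place backward in the alphabet (wrapping around).
Applying that to "epainter" gives "dozhmsdq".

dozhmsdq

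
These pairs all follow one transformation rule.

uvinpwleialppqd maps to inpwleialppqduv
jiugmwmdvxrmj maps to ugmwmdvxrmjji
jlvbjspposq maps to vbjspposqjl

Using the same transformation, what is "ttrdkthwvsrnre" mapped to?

The transformation: move the first 2 characters to the end (rotate left by 2).
Doing the same to "ttrdkthwvsrnre": "rdkthwvsrnrett".

rdkthwvsrnrett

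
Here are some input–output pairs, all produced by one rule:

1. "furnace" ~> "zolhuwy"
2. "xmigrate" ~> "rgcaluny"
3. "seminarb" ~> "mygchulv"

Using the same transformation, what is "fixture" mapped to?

What's happening: shift every letter 6 places backward in the alphabet (wrapping around).
Doing the same to "fixture": "zcrnoly".

zcrnoly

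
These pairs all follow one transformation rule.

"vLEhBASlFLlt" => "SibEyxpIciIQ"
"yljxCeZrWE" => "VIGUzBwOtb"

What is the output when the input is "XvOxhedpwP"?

uSlUEBAMTm

The transformation: flip the case of every letter, then shift every letter 3 places backward in the alphabet (wrapping around).
"XvOxhedpwP" → "xVoXHEDPWp" → "uSlUEBAMTm".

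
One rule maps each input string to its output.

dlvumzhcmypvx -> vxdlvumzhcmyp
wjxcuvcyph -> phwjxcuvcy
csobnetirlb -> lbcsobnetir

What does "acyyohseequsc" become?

The rule is to move the last 2 characters to the front (rotate right by 2).
So "acyyohseequsc" becomes "scacyyohseequ".

scacyyohseequ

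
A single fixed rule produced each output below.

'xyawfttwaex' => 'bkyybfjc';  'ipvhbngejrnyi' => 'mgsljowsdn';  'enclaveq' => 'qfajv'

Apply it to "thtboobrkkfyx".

gttgwppkdc

Looking at the pairs, the operation is to delete the first 3 characters, then shift every letter 5 places forward in the alphabet (wrapping around).
For "thtboobrkkfyx", step one produces "boobrkkfyx"; step two turns that into "gttgwppkdc".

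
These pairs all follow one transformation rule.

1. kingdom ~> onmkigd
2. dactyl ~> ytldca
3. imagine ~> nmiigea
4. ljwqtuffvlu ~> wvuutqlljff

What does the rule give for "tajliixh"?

The rule is to sort the characters into reverse alphabetical order.
So "tajliixh" becomes "xtljiiha".

xtljiiha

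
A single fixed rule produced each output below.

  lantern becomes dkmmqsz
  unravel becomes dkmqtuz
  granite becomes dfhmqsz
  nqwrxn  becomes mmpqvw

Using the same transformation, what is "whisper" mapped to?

The rule is to shift every letter 1 place backward in the alphabet (wrapping around), then sort the characters into alphabetical order.
"whisper" → "vghrodq" → "dghoqrv".

dghoqrv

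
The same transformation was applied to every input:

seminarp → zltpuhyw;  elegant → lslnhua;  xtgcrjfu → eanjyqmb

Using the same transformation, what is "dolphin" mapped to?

Each output is the input with this applied: shift every letter 7 places forward in the alphabet (wrapping around).
For "dolphin" the result is "kvswopu".

kvswopu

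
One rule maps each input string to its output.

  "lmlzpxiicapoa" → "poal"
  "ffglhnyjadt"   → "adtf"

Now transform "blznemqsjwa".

jwab

The pattern: move the first character to the end, then keep only the last 4 characters.
Applying both steps to "blznemqsjwa": "lznemqsjwab", then "jwab".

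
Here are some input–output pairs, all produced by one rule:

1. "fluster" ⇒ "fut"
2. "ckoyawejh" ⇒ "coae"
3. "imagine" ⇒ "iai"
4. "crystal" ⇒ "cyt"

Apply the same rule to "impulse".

ipl

What's happening: move the last character to the front, then keep every other character starting from the second (positions 2nd, 4th, 6th, ...).
"impulse" → "eimpuls" → "ipl".
(Check on "fluster": → "rfluste" → "fut" ✓)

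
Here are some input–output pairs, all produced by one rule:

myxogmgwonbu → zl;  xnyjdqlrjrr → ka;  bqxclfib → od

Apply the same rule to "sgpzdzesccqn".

ft

In each case the input is transformed by: shift every letter 13 places forward in the alphabet (wrapping around) — i.e. ROT13, then keep only the first 2 characters.
For "sgpzdzesccqn" the result is "ft".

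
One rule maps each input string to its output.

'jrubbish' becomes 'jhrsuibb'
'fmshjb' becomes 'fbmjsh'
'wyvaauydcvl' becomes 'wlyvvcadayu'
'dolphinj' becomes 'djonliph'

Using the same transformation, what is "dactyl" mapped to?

Each output is the input with this applied: take characters alternately from the front and the back (1st, last, 2nd, 2nd-last, ...).
Doing the same to "dactyl": "dlayct".

dlayct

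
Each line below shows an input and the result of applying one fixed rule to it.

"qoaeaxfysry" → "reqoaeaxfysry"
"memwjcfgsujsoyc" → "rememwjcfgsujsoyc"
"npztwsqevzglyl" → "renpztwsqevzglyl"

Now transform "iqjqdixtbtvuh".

Each output is the input with this applied: prepend "re".
For "iqjqdixtbtvuh" the result is "reiqjqdixtbtvuh".

reiqjqdixtbtvuh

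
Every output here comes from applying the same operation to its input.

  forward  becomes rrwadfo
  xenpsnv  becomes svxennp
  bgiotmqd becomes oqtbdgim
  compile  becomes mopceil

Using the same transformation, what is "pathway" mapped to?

The transformation: sort the characters into alphabetical order, then move the last 3 characters to the front (rotate right by 3).
Starting from "pathway": after the first operation, "aahptwy"; after the second, "twyaahp".

twyaahp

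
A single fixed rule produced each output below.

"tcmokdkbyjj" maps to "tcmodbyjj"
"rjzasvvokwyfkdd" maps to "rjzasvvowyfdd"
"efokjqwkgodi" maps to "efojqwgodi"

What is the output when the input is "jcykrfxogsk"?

In each case the input is transformed by: remove every "k".
Applying that to "jcykrfxogsk" gives "jcyrfxogs".

jcyrfxogs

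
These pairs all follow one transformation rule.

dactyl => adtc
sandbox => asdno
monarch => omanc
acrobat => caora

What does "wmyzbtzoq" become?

mwzytbo

Rule — swap each adjacent pair of characters (1↔2, 3↔4, ...), then delete the last 2 characters.
For "wmyzbtzoq", step one produces "mwzytbozq"; step two turns that into "mwzytbo".
(Check on "acrobat": → "caorabt" → "caora" ✓)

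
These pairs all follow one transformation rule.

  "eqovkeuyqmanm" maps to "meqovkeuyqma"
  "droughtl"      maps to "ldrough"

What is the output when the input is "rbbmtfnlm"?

Looking at the pairs, the operation is to move the last 2 characters to the front (rotate right by 2), then delete the first character.
For "rbbmtfnlm", step one produces "lmrbbmtfn"; step two turns that into "mrbbmtfn".

mrbbmtfn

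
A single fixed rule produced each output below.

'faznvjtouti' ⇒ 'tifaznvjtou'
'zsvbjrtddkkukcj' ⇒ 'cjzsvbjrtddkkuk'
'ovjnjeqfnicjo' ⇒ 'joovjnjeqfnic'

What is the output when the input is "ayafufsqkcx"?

cxayafufsqk

Each output is the input with this applied: move the last 2 characters to the front (rotate right by 2).
On "ayafufsqkcx" that produces "cxayafufsqk".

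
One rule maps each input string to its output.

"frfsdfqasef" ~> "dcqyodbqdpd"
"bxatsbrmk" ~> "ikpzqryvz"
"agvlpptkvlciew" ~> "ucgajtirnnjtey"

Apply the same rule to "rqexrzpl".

jnxpvcop

In each case the input is transformed by: reverse the string, then shift every letter 2 places backward in the alphabet (wrapping around).
On "rqexrzpl": the first step gives "lpzrxeqr", and the second then gives "jnxpvcop".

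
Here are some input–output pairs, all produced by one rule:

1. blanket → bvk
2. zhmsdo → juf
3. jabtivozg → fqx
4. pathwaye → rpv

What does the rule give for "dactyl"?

kpc

In each case the input is transformed by: shift every letter 9 places backward in the alphabet (wrapping around), then keep only the last 3 characters.
"dactyl" → "urtkpc" → "kpc".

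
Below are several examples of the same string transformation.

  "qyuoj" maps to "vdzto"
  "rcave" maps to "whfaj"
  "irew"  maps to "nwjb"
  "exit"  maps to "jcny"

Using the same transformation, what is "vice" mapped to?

anhj

Looking at the pairs, the operation is to shift every letter 5 places forward in the alphabet (wrapping around).
Doing the same to "vice": "anhj".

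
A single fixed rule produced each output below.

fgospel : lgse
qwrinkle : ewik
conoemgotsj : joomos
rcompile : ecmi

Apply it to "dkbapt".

The rule is to move the last character to the front, then keep every other character starting from the first (positions 1st, 3rd, 5th, ...).
On "dkbapt" that produces "tka".
(Check on "fgospel": → "lfgospe" → "lgse" ✓)

tka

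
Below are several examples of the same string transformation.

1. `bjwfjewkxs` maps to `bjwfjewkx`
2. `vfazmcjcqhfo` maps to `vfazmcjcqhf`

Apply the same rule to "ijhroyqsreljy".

ijhroyqsrelj

In each case the input is transformed by: delete the last character.
Doing the same to "ijhroyqsreljy": "ijhroyqsrelj".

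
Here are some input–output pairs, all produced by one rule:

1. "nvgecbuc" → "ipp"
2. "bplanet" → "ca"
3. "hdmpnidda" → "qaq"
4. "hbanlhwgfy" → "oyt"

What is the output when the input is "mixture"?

What's happening: shift every letter 13 places forward in the alphabet (wrapping around) — i.e. ROT13, then keep one character in every 3, starting at position 2 (positions 2nd, 5th, 8th, ...).
"mixture" → "zvkgher" → "vh".

vh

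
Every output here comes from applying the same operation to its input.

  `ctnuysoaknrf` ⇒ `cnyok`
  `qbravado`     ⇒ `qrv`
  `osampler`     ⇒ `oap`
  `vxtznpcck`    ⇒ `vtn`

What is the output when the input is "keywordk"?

Rule — delete the last 3 characters, then keep every other character starting from the first (positions 1st, 3rd, 5th, ...).
Applying both steps to "keywordk": "keywo", then "kyo".

kyo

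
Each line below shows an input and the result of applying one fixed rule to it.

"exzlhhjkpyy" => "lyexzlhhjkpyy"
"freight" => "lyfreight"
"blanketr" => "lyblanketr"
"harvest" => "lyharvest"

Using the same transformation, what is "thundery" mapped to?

lythundery

In each case the input is transformed by: prepend "ly".
Applying that to "thundery" gives "lythundery".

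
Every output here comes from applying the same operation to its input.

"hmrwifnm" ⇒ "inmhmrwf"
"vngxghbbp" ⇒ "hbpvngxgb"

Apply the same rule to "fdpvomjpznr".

What's happening: move the last 3 characters to the front (rotate right by 3), then swap the first and last characters.
Working it through for "fdpvomjpznr": intermediate "znrfdpvomjp", final "pnrfdpvomjz".

pnrfdpvomjz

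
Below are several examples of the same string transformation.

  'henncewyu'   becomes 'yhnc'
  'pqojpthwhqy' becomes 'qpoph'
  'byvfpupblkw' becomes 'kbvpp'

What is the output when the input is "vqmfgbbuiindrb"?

rvmgbin

The pattern: move the last 3 characters to the front (rotate right by 3), then keep every other character starting from the second (positions 2nd, 4th, 6th, ...).
Starting from "vqmfgbbuiindrb": after the first operation, "drbvqmfgbbuiin"; after the second, "rvmgbin".
(Check on "pqojpthwhqy": → "hqypqojpthw" → "qpoph" ✓)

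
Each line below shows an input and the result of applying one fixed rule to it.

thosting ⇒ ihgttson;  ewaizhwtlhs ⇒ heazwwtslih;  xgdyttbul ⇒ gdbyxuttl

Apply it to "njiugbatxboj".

The rule is to sort the characters into reverse alphabetical order, then move the last 3 characters to the front (rotate right by 3).
Starting from "njiugbatxboj": after the first operation, "xutonjjigbba"; after the second, "bbaxutonjjig".

bbaxutonjjig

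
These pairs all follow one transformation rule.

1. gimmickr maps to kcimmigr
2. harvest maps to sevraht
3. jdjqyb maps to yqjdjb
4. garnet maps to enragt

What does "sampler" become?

Each output is the input with this applied: reverse the string, then move the first character to the end.
For "sampler", step one produces "relpmas"; step two turns that into "elpmasr".

elpmasr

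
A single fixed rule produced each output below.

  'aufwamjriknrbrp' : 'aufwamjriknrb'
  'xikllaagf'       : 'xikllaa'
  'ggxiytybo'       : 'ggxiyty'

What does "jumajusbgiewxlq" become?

The rule is to delete the last 2 characters.
Applying that to "jumajusbgiewxlq" gives "jumajusbgiewx".

jumajusbgiewx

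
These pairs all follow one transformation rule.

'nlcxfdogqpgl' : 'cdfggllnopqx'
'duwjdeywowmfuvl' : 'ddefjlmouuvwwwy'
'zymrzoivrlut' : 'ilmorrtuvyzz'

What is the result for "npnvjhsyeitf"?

efhijnnpstvy

The transformation: sort the characters into alphabetical order.
Doing the same to "npnvjhsyeitf": "efhijnnpstvy".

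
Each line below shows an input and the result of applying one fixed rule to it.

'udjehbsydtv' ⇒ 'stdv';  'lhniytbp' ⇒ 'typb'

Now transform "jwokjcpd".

In each case the input is transformed by: swap each adjacent pair of characters (1↔2, 3↔4, ...), then keep only the last 4 characters.
"jwokjcpd" → "wjkocjdp" → "cjdp".

cjdp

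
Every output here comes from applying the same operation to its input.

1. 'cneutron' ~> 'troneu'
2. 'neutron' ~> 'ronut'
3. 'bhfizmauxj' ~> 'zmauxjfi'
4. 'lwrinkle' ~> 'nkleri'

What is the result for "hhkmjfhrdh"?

The transformation: delete the first 2 characters, then move the first 2 characters to the end (rotate left by 2).
Applying both steps to "hhkmjfhrdh": "kmjfhrdh", then "jfhrdhkm".

jfhrdhkm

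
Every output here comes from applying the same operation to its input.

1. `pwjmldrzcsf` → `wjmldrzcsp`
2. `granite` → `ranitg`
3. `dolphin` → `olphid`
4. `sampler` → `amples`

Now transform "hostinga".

ostingh

Each output is the input with this applied: swap the first and last characters, then delete the first character.
Working it through for "hostinga": intermediate "aostingh", final "ostingh".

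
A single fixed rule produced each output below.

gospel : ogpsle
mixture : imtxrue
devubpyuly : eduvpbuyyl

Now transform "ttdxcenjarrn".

ttxdecjnranr

The transformation: swap each adjacent pair of characters (1↔2, 3↔4, ...).
Applying that to "ttdxcenjarrn" gives "ttxdecjnranr".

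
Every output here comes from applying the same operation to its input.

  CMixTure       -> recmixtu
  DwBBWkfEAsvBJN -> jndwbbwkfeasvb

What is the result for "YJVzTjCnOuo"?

uoyjvztjcno

Each output is the input with this applied: move the last 2 characters to the front (rotate right by 2), then convert every letter to lowercase.
For "YJVzTjCnOuo", step one produces "uoYJVzTjCnO"; step two turns that into "uoyjvztjcno".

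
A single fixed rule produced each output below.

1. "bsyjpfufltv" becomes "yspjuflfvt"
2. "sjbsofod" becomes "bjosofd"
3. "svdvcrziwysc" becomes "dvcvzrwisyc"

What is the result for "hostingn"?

The rule is to delete the first character, then swap each adjacent pair of characters (1↔2, 3↔4, ...).
"hostingn" → "ostingn" → "soitgnn".

soitgnn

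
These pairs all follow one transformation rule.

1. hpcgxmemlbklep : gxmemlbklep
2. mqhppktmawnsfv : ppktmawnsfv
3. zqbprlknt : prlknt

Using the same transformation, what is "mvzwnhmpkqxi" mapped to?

In each case the input is transformed by: delete the first 3 characters.
Doing the same to "mvzwnhmpkqxi": "wnhmpkqxi".

wnhmpkqxi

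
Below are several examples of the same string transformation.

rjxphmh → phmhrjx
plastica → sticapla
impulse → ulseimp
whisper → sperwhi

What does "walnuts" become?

Each output is the input with this applied: move the first 3 characters to the end (rotate left by 3).
Applying that to "walnuts" gives "nutswal".

nutswal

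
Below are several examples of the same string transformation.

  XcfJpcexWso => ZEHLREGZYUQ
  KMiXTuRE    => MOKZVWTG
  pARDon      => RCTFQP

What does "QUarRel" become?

SWCTTGN

The rule is to shift every letter 2 places forward in the alphabet (wrapping around), then convert every letter to uppercase.
Applying both steps to "QUarRel": "SWctTgn", then "SWCTTGN".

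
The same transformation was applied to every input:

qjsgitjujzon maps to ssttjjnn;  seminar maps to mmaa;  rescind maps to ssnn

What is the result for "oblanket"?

llkk

The transformation: keep one character in every 3, starting at position 3 (positions 3rd, 6th, 9th, ...), then double every character.
For "oblanket" the result is "llkk".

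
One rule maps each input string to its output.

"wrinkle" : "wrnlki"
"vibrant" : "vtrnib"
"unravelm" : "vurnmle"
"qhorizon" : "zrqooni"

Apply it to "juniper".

Rule — sort the characters into reverse alphabetical order, then delete the last character.
For "juniper", step one produces "urpnjie"; step two turns that into "urpnji".

urpnji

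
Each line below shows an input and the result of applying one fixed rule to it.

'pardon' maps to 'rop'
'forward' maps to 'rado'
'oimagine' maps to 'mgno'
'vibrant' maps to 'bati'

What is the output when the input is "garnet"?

reg

The transformation: move the first 2 characters to the end (rotate left by 2), then keep every other character starting from the first (positions 1st, 3rd, 5th, ...).
Applying both steps to "garnet": "rnetga", then "reg".
(Check on "forward": → "rwardfo" → "rado" ✓)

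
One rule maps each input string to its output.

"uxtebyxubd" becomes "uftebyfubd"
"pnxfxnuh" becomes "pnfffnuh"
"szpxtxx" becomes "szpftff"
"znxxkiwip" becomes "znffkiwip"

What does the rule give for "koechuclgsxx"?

The transformation: replace every "x" with "f".
Doing the same to "koechuclgsxx": "koechuclgsff".

koechuclgsff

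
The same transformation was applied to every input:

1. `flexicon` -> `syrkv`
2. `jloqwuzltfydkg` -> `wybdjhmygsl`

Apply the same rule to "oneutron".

barhg

The rule is to delete the last 3 characters, then shift every letter 13 places forward in the alphabet (wrapping around) — i.e. ROT13.
For "oneutron", step one produces "oneut"; step two turns that into "barhg".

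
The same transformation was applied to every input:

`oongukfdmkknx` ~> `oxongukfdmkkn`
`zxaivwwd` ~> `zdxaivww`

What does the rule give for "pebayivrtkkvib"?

pbebayivrtkkvi

What's happening: swap the first and last characters, then move the last character to the front.
On "pebayivrtkkvib": the first step gives "bebayivrtkkvip", and the second then gives "pbebayivrtkkvi".
(Check on "oongukfdmkknx": → "xongukfdmkkno" → "oxongukfdmkkn" ✓)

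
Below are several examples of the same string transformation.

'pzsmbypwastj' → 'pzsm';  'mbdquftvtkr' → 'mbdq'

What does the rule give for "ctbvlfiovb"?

Looking at the pairs, the operation is to keep only the first 4 characters.
Doing the same to "ctbvlfiovb": "ctbv".

ctbv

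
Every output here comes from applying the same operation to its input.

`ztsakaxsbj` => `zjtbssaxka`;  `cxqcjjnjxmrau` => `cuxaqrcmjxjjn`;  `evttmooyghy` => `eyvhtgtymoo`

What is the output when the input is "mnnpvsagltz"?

What's happening: take characters alternately from the front and the back (1st, last, 2nd, 2nd-last, ...).
For "mnnpvsagltz" the result is "mzntnlpgvas".

mzntnlpgvas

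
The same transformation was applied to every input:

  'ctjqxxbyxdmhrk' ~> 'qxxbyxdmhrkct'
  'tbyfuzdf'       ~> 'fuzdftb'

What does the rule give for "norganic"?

ganicno

The pattern: move the first 3 characters to the end (rotate left by 3), then delete the last character.
For "norganic", step one produces "ganicnor"; step two turns that into "ganicno".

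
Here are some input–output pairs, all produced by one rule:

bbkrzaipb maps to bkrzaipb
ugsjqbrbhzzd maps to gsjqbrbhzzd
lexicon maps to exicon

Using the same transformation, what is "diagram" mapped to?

iagram

In each case the input is transformed by: delete the first character.
For "diagram" the result is "iagram".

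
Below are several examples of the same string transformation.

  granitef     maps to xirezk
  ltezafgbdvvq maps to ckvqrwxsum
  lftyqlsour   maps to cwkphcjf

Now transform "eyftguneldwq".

vpwkxlevcu

Each output is the input with this applied: delete the last 2 characters, then shift every letter 9 places backward in the alphabet (wrapping around).
For "eyftguneldwq" the result is "vpwkxlevcu".
(Check on "granitef": → "granit" → "xirezk" ✓)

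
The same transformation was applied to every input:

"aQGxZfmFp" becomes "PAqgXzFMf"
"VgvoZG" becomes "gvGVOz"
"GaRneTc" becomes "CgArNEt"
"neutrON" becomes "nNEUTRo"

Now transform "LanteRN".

nlANTEr

The rule is to move the last character to the front, then flip the case of every letter.
"LanteRN" → "NLanteR" → "nlANTEr".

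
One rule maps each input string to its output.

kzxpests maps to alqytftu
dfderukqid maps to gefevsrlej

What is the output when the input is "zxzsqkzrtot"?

yatalrsapuu

What's happening: swap each adjacent pair of characters (1↔2, 3↔4, ...), then shift every letter 1 place forward in the alphabet (wrapping around).
"zxzsqkzrtot" → "xzszkqrzott" → "yatalrsapuu".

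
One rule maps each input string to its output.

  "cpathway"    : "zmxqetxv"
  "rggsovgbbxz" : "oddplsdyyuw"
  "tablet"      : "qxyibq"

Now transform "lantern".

The rule is to shift every letter 3 places backward in the alphabet (wrapping around).
For "lantern" the result is "ixkqbok".

ixkqbok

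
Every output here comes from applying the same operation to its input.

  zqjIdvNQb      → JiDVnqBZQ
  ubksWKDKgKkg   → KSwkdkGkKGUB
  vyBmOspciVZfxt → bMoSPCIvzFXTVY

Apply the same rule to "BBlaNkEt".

LAnKeTbb

What's happening: flip the case of every letter, then move the first 2 characters to the end (rotate left by 2).
"BBlaNkEt" → "bbLAnKeT" → "LAnKeTbb".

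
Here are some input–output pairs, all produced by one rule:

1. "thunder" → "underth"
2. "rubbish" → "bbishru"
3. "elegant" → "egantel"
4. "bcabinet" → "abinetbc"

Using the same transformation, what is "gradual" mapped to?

What's happening: move the first 2 characters to the end (rotate left by 2).
For "gradual" the result is "adualgr".

adualgr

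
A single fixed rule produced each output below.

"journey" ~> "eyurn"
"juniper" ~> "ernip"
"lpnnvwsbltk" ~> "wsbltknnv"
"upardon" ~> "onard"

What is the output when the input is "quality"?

tyali

Looking at the pairs, the operation is to delete the first 2 characters, then move the first 3 characters to the end (rotate left by 3).
"quality" → "tyali".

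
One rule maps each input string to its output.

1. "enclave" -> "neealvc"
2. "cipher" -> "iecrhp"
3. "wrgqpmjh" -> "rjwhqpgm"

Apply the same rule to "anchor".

In each case the input is transformed by: swap each adjacent pair of characters (1↔2, 3↔4, ...), then take characters alternately from the front and the back (1st, last, 2nd, 2nd-last, ...).
Applying both steps to "anchor": "nahcro", then "noarhc".

noarhc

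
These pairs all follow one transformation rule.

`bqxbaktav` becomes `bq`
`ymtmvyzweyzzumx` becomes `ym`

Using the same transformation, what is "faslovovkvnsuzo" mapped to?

Looking at the pairs, the operation is to keep only the first 2 characters.
So "faslovovkvnsuzo" becomes "fa".

fa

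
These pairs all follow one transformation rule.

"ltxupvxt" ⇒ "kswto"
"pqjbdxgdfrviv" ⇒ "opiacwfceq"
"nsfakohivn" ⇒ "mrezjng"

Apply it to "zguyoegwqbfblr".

Each output is the input with this applied: delete the last 3 characters, then shift every letter 1 place backward in the alphabet (wrapping around).
For "zguyoegwqbfblr", step one produces "zguyoegwqbf"; step two turns that into "yftxndfvpae".
(Check on "pqjbdxgdfrviv": → "pqjbdxgdfr" → "opiacwfceq" ✓)

yftxndfvpae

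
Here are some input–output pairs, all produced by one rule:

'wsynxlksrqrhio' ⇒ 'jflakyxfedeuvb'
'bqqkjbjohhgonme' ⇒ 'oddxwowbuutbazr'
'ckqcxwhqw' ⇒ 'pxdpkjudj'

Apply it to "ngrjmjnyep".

In each case the input is transformed by: shift every letter 13 places forward in the alphabet (wrapping around) — i.e. ROT13.
So "ngrjmjnyep" becomes "atewzwalrc".

atewzwalrc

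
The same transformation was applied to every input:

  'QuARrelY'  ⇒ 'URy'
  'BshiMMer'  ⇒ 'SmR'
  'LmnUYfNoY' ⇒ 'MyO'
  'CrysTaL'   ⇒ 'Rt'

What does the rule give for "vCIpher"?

The rule is to keep one character in every 3, starting at position 2 (positions 2nd, 5th, 8th, ...), then flip the case of every letter.
Working it through for "vCIpher": intermediate "Ch", final "cH".

cH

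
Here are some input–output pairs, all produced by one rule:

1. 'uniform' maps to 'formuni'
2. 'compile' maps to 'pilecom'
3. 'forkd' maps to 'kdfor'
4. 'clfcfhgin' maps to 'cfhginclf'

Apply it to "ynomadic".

The rule is to move the first 3 characters to the end (rotate left by 3).
"ynomadic" → "madicyno".

madicyno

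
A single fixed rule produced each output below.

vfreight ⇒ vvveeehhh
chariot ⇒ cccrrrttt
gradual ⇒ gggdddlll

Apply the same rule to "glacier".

Each output is the input with this applied: keep one character in every 3, starting at position 1 (positions 1st, 4th, 7th, ...), then repeat every character 3 times.
"glacier" → "gcr" → "gggcccrrr".
(Check on "vfreight": → "veh" → "vvveeehhh" ✓)

gggcccrrr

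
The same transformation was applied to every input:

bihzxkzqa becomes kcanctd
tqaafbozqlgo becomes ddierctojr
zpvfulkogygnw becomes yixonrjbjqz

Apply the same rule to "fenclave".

The transformation: delete the first 2 characters, then shift every letter 3 places forward in the alphabet (wrapping around).
Applying both steps to "fenclave": "nclave", then "qfodyh".

qfodyh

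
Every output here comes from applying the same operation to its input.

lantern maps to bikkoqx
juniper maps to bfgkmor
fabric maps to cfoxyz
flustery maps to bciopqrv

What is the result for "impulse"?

bfijmpr

The rule is to shift every letter 3 places backward in the alphabet (wrapping around), then sort the characters into alphabetical order.
Working it through for "impulse": intermediate "fjmripb", final "bfijmpr".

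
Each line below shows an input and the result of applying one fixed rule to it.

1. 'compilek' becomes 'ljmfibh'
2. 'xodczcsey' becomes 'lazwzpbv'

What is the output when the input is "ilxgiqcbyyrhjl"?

The pattern: shift every letter 3 places backward in the alphabet (wrapping around), then delete the first character.
"ilxgiqcbyyrhjl" → "fiudfnzyvvoegi" → "iudfnzyvvoegi".

iudfnzyvvoegi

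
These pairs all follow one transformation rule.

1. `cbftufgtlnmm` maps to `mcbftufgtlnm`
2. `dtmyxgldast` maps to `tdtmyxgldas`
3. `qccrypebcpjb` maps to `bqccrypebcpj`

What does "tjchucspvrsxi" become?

In each case the input is transformed by: move the last character to the front.
So "tjchucspvrsxi" becomes "itjchucspvrsx".

itjchucspvrsx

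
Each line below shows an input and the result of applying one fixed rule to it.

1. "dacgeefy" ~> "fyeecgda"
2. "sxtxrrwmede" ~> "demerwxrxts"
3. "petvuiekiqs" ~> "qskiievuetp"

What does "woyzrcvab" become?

The pattern: reverse the string, then swap each adjacent pair of characters (1↔2, 3↔4, ...).
"woyzrcvab" → "abcvzroyw".

abcvzroyw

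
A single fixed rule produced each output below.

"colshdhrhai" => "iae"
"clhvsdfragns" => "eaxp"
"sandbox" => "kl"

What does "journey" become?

Looking at the pairs, the operation is to keep one character in every 3, starting at position 3 (positions 3rd, 6th, 9th, ...), then shift every letter 3 places backward in the alphabet (wrapping around).
Starting from "journey": after the first operation, "ue"; after the second, "rb".

rb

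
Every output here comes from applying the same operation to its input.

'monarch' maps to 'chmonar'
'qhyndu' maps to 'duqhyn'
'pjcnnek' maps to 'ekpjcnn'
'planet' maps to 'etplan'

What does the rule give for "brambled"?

edbrambl

The pattern: move the last 2 characters to the front (rotate right by 2).
"brambled" → "edbrambl".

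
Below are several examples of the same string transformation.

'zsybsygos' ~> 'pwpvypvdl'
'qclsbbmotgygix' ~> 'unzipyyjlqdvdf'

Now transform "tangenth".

eqxkdbkq

What's happening: move the last character to the front, then shift every letter 3 places backward in the alphabet (wrapping around).
"tangenth" → "htangent" → "eqxkdbkq".
(Check on "zsybsygos": → "szsybsygo" → "pwpvypvdl" ✓)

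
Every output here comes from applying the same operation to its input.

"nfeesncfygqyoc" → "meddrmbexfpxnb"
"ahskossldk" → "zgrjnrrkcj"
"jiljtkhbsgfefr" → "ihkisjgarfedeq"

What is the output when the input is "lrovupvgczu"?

kqnutoufbyt

What's happening: shift every letter 1 place backward in the alphabet (wrapping around).
On "lrovupvgczu" that produces "kqnutoufbyt".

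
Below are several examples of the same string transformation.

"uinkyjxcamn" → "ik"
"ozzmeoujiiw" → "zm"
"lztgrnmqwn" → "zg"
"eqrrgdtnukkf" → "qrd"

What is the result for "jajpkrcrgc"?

In each case the input is transformed by: keep every other character starting from the second (positions 2nd, 4th, 6th, ...), then delete the last 3 characters.
Applying both steps to "jajpkrcrgc": "aprrc", then "ap".

ap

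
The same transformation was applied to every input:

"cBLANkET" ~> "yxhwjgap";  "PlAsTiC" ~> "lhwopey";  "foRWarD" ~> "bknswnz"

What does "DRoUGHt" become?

Looking at the pairs, the operation is to shift every letter 4 places backward in the alphabet (wrapping around), then convert every letter to lowercase.
For "DRoUGHt", step one produces "ZNkQCDp"; step two turns that into "znkqcdp".
(Check on "cBLANkET": → "yXHWJgAP" → "yxhwjgap" ✓)

znkqcdp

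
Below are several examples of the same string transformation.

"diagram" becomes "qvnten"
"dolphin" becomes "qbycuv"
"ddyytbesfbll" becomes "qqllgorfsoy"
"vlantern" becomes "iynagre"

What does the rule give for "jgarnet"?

The rule is to delete the last character, then shift every letter 13 places forward in the alphabet (wrapping around) — i.e. ROT13.
"jgarnet" → "jgarne" → "wtnear".

wtnear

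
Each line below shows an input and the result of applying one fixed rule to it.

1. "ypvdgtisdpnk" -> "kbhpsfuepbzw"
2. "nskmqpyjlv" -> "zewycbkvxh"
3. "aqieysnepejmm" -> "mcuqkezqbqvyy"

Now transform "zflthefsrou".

lrxftqredag

The pattern: shift every letter 12 places forward in the alphabet (wrapping around).
So "zflthefsrou" becomes "lrxftqredag".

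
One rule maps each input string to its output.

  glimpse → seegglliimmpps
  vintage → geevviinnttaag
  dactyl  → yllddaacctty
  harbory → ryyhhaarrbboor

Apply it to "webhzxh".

xhhwweebbhhzzx

The rule is to double every character, then move the last 3 characters to the front (rotate right by 3).
Applying both steps to "webhzxh": "wweebbhhzzxxhh", then "xhhwweebbhhzzx".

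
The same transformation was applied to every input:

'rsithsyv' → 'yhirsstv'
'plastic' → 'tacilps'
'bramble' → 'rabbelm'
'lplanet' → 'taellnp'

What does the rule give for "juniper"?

ueijnpr

The pattern: sort the characters into alphabetical order, then move the last character to the front.
For "juniper", step one produces "eijnpru"; step two turns that into "ueijnpr".
(Check on "lplanet": → "aellnpt" → "taellnp" ✓)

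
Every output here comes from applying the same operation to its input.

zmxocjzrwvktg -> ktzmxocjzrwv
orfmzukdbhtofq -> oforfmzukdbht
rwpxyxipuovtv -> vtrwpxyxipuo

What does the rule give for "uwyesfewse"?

The pattern: delete the last character, then move the last 2 characters to the front (rotate right by 2).
On "uwyesfewse" that produces "wsuwyesfe".

wsuwyesfe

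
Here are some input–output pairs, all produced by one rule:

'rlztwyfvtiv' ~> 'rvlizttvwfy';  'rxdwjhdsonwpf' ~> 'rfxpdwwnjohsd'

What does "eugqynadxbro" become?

The pattern: take characters alternately from the front and the back (1st, last, 2nd, 2nd-last, ...).
On "eugqynadxbro" that produces "eourgbqxydna".

eourgbqxydna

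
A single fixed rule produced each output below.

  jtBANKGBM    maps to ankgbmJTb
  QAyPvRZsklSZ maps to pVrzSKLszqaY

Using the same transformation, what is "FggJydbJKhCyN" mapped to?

jYDBjkHcYnfGG

Rule — flip the case of every letter, then move the first 3 characters to the end (rotate left by 3).
On "FggJydbJKhCyN": the first step gives "fGGjYDBjkHcYn", and the second then gives "jYDBjkHcYnfGG".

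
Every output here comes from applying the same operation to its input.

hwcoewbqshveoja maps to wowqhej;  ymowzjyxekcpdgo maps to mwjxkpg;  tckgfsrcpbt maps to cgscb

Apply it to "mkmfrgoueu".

kfguu

The transformation: keep every other character starting from the second (positions 2nd, 4th, 6th, ...).
For "mkmfrgoueu" the result is "kfguu".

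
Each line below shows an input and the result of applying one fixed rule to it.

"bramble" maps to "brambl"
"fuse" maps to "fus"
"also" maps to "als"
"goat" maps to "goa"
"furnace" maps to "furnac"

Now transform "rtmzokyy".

Looking at the pairs, the operation is to delete the last character.
So "rtmzokyy" becomes "rtmzoky".

rtmzoky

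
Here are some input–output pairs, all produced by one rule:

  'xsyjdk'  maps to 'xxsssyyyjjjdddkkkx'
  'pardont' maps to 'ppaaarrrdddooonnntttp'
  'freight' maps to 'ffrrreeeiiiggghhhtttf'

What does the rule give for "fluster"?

ffllluuusssttteeerrrf

Looking at the pairs, the operation is to repeat every character 3 times, then move the first character to the end.
Doing the same to "fluster": "ffllluuusssttteeerrrf".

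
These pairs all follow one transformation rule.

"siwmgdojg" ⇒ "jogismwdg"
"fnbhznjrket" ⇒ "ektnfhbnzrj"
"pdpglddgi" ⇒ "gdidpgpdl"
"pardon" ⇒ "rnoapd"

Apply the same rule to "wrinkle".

lkerwni

The pattern: swap each adjacent pair of characters (1↔2, 3↔4, ...), then move the last 3 characters to the front (rotate right by 3).
On "wrinkle": the first step gives "rwnilke", and the second then gives "lkerwni".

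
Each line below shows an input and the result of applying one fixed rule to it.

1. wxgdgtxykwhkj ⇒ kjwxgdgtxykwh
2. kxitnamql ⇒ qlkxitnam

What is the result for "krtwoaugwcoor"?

orkrtwoaugwco

Looking at the pairs, the operation is to move the last 2 characters to the front (rotate right by 2).
Doing the same to "krtwoaugwcoor": "orkrtwoaugwco".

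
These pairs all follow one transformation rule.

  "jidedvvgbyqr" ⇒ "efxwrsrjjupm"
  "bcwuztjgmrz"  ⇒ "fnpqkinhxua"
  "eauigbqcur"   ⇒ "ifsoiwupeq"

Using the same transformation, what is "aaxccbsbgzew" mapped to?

The rule is to move the last 2 characters to the front (rotate right by 2), then shift every letter 12 places backward in the alphabet (wrapping around).
On "aaxccbsbgzew": the first step gives "ewaaxccbsbgz", and the second then gives "skoolqqpgpun".
(Check on "jidedvvgbyqr": → "qrjidedvvgby" → "efxwrsrjjupm" ✓)

skoolqqpgpun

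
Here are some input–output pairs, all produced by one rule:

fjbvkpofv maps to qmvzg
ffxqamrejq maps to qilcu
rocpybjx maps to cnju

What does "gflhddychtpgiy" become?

rwojsat

The rule is to keep every other character starting from the first (positions 1st, 3rd, 5th, ...), then shift every letter 11 places forward in the alphabet (wrapping around).
Working it through for "gflhddychtpgiy": intermediate "gldyhpi", final "rwojsat".
(Check on "fjbvkpofv": → "fbkov" → "qmvzg" ✓)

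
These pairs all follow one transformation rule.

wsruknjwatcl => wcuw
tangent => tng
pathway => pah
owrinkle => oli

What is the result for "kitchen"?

The transformation: take characters alternately from the front and the back (1st, last, 2nd, 2nd-last, ...), then keep one character in every 3, starting at position 1 (positions 1st, 4th, 7th, ...).
For "kitchen", step one produces "kniethc"; step two turns that into "kec".

kec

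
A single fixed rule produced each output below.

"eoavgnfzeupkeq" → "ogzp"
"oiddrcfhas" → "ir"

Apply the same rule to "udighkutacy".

What's happening: keep one character in every 3, starting at position 2 (positions 2nd, 5th, 8th, ...), then delete the last character.
Starting from "udighkutacy": after the first operation, "dhty"; after the second, "dht".

dht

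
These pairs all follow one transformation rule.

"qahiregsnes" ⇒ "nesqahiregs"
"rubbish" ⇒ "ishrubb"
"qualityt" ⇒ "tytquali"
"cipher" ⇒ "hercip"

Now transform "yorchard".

The rule is to move the last 3 characters to the front (rotate right by 3).
Doing the same to "yorchard": "ardyorch".

ardyorch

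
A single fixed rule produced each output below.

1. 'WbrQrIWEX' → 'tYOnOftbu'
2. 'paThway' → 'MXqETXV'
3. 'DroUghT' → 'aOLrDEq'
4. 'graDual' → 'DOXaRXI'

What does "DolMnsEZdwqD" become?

aLIjKPbwATNa

Each output is the input with this applied: flip the case of every letter, then shift every letter 3 places backward in the alphabet (wrapping around).
"DolMnsEZdwqD" → "dOLmNSezDWQd" → "aLIjKPbwATNa".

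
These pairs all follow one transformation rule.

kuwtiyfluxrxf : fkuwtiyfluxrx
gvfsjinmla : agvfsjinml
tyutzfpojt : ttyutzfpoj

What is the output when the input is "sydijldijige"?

esydijldijig

What's happening: move the last character to the front.
So "sydijldijige" becomes "esydijldijig".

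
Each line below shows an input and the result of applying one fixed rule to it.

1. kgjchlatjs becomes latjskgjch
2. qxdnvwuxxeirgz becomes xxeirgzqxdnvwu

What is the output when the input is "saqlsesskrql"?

sskrqlsaqlse

In each case the input is transformed by: swap the front and back halves of the string.
Doing the same to "saqlsesskrql": "sskrqlsaqlse".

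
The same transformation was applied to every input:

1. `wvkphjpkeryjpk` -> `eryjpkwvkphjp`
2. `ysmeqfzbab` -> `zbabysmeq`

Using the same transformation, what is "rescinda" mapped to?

ndaresc

Each output is the input with this applied: swap the front and back halves of the string, then delete the first character.
"rescinda" → "ndaresc".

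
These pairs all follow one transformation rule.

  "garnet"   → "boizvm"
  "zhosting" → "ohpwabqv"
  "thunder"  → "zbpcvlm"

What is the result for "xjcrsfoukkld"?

lfrkzanwcsst

The transformation: move the last character to the front, then shift every letter 8 places forward in the alphabet (wrapping around).
For "xjcrsfoukkld", step one produces "dxjcrsfoukkl"; step two turns that into "lfrkzanwcsst".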